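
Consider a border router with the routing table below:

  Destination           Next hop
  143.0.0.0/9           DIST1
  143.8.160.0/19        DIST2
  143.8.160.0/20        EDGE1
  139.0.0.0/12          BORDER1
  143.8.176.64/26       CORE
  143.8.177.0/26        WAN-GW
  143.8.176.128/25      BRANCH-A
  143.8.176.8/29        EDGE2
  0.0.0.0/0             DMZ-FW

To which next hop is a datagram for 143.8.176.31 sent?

Routes whose prefix contains 143.8.176.31:
  0.0.0.0/0 (default, matches everything) -> DMZ-FW
  143.0.0.0/9 (143.0.0.0 - 143.127.255.255) -> DIST1
  143.8.160.0/19 (143.8.160.0 - 143.8.191.255) -> DIST2
More-specific entries that do NOT match:
  143.8.176.8/29 (143.8.176.8 - 143.8.176.15) does not contain 143.8.176.31
  143.8.176.64/26 (143.8.176.64 - 143.8.176.127) does not contain 143.8.176.31
  143.8.177.0/26 (143.8.177.0 - 143.8.177.63) does not contain 143.8.176.31
  143.8.176.128/25 (143.8.176.128 - 143.8.176.255) does not contain 143.8.176.31
  143.8.160.0/20 (143.8.160.0 - 143.8.175.255) does not contain 143.8.176.31
Longest matching prefix is /19 -> next hop DIST2.

DIST2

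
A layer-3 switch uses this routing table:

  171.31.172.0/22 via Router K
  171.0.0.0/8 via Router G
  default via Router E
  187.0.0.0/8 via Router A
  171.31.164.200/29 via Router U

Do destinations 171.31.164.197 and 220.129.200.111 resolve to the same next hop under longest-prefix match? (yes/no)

no

171.31.164.197: longest match 171.0.0.0/8 -> Router G
220.129.200.111: longest match 0.0.0.0/0 -> Router E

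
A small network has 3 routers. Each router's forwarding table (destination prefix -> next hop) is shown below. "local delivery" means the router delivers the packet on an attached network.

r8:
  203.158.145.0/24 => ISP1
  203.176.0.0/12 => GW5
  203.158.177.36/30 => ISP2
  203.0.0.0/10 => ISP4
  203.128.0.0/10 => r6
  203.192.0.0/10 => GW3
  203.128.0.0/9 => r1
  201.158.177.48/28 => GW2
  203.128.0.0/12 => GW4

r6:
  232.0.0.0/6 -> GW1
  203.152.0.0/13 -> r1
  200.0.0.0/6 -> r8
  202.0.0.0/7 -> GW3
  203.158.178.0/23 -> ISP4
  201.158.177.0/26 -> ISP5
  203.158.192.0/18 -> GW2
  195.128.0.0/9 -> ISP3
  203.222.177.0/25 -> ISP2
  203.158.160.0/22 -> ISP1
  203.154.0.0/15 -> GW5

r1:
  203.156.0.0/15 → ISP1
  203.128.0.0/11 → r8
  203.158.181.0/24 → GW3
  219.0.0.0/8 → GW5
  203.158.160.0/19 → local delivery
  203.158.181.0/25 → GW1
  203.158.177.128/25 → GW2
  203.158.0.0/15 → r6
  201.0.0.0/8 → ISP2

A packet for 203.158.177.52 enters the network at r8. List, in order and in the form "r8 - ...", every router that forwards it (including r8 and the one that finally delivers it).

At r8: longest match for 203.158.177.52 is 203.128.0.0/10 -> r6
At r6: longest match for 203.158.177.52 is 203.152.0.0/13 -> r1
At r1: longest match for 203.158.177.52 is 203.158.160.0/19 -> local delivery

r8 - r6 - r1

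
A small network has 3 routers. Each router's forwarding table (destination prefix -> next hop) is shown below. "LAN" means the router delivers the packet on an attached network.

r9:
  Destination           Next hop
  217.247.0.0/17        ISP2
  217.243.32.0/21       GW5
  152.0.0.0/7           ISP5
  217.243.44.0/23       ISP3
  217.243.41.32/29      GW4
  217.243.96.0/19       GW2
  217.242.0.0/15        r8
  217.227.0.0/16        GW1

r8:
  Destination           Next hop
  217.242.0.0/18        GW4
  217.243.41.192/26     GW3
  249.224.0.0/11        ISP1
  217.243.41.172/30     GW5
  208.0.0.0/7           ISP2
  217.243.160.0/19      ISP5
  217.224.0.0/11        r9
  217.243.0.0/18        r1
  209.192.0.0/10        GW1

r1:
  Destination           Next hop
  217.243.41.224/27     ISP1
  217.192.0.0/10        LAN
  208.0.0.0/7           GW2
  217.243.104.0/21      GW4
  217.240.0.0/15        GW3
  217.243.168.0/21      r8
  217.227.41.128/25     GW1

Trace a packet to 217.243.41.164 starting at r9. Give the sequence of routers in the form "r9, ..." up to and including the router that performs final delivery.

r9, r8, r1

At r9: longest match for 217.243.41.164 is 217.242.0.0/15 -> r8
At r8: longest match for 217.243.41.164 is 217.243.0.0/18 -> r1
At r1: longest match for 217.243.41.164 is 217.192.0.0/10 -> LAN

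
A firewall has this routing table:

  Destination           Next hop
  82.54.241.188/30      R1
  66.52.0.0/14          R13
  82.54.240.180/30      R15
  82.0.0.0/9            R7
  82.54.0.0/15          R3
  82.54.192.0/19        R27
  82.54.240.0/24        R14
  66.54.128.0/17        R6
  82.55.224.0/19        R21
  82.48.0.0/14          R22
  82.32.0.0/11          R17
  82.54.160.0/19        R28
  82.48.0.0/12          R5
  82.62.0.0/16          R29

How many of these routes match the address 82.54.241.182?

Prefixes containing 82.54.241.182:
  82.0.0.0/9 (82.0.0.0 - 82.127.255.255)
  82.32.0.0/11 (82.32.0.0 - 82.63.255.255)
  82.48.0.0/12 (82.48.0.0 - 82.63.255.255)
  82.54.0.0/15 (82.54.0.0 - 82.55.255.255)
Total matching entries: 4.

4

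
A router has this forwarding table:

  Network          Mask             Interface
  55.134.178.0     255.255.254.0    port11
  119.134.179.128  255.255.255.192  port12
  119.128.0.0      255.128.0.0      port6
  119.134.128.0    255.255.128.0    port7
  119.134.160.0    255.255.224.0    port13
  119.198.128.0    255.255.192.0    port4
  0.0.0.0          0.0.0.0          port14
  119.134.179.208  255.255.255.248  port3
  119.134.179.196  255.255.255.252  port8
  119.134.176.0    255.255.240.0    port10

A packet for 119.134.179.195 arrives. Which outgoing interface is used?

port10

Routes whose prefix contains 119.134.179.195:
  0.0.0.0/0 (default, matches everything) -> port14
  119.128.0.0/9 (119.128.0.0 - 119.255.255.255) -> port6
  119.134.128.0/17 (119.134.128.0 - 119.134.255.255) -> port7
  119.134.160.0/19 (119.134.160.0 - 119.134.191.255) -> port13
  119.134.176.0/20 (119.134.176.0 - 119.134.191.255) -> port10
More-specific entries that do NOT match:
  119.134.179.196/30 (119.134.179.196 - 119.134.179.199) does not contain 119.134.179.195
  119.134.179.208/29 (119.134.179.208 - 119.134.179.215) does not contain 119.134.179.195
  119.134.179.128/26 (119.134.179.128 - 119.134.179.191) does not contain 119.134.179.195
  55.134.178.0/23 (55.134.178.0 - 55.134.179.255) does not contain 119.134.179.195
Longest matching prefix is /20 -> interface port10.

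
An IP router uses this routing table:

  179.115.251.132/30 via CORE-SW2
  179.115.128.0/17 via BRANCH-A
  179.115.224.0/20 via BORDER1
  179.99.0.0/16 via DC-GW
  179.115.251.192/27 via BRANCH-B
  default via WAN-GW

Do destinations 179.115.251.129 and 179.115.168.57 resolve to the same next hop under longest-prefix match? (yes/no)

yes

179.115.251.129: longest match 179.115.128.0/17 -> BRANCH-A
179.115.168.57: longest match 179.115.128.0/17 -> BRANCH-A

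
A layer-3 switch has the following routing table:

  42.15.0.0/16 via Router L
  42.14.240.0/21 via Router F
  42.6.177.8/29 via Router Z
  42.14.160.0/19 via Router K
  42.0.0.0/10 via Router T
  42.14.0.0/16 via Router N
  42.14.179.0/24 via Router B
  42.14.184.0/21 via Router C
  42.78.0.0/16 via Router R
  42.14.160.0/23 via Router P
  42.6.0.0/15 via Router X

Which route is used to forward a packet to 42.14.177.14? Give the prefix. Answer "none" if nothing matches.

42.14.160.0/19

Entries matching 42.14.177.14:
  42.0.0.0/10 (42.0.0.0 - 42.63.255.255)
  42.14.0.0/16 (42.14.0.0 - 42.14.255.255)
  42.14.160.0/19 (42.14.160.0 - 42.14.191.255)
Most specific is 42.14.160.0/19.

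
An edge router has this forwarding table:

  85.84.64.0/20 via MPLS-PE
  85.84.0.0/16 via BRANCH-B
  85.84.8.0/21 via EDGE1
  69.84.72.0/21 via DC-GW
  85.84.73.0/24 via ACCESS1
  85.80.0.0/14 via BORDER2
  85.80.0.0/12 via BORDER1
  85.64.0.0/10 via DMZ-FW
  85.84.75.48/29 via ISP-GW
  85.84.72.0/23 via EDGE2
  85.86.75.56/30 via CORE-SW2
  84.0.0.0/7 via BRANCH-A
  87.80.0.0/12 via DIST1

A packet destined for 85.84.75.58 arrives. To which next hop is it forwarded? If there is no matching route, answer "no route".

MPLS-PE

Routes whose prefix contains 85.84.75.58:
  84.0.0.0/7 (84.0.0.0 - 85.255.255.255) -> BRANCH-A
  85.64.0.0/10 (85.64.0.0 - 85.127.255.255) -> DMZ-FW
  85.80.0.0/12 (85.80.0.0 - 85.95.255.255) -> BORDER1
  85.84.0.0/16 (85.84.0.0 - 85.84.255.255) -> BRANCH-B
  85.84.64.0/20 (85.84.64.0 - 85.84.79.255) -> MPLS-PE
More-specific entries that do NOT match:
  85.86.75.56/30 (85.86.75.56 - 85.86.75.59) does not contain 85.84.75.58
  85.84.75.48/29 (85.84.75.48 - 85.84.75.55) does not contain 85.84.75.58
  85.84.73.0/24 (85.84.73.0 - 85.84.73.255) does not contain 85.84.75.58
  85.84.72.0/23 (85.84.72.0 - 85.84.73.255) does not contain 85.84.75.58
  85.84.8.0/21 (85.84.8.0 - 85.84.15.255) does not contain 85.84.75.58
  69.84.72.0/21 (69.84.72.0 - 69.84.79.255) does not contain 85.84.75.58
Longest matching prefix is /20 -> next hop MPLS-PE.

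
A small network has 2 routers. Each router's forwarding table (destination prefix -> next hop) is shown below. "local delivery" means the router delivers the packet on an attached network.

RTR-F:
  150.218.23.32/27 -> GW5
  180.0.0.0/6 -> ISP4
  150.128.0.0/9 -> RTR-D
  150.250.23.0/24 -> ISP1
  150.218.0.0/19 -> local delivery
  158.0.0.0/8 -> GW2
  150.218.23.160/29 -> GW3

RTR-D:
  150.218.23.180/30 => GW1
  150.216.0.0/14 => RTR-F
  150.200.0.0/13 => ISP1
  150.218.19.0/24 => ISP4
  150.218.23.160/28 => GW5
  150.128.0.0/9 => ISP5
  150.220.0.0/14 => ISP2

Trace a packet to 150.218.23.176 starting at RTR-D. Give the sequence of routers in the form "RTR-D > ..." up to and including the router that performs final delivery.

At RTR-D: longest match for 150.218.23.176 is 150.216.0.0/14 -> RTR-F
At RTR-F: longest match for 150.218.23.176 is 150.218.0.0/19 -> local delivery

RTR-D > RTR-F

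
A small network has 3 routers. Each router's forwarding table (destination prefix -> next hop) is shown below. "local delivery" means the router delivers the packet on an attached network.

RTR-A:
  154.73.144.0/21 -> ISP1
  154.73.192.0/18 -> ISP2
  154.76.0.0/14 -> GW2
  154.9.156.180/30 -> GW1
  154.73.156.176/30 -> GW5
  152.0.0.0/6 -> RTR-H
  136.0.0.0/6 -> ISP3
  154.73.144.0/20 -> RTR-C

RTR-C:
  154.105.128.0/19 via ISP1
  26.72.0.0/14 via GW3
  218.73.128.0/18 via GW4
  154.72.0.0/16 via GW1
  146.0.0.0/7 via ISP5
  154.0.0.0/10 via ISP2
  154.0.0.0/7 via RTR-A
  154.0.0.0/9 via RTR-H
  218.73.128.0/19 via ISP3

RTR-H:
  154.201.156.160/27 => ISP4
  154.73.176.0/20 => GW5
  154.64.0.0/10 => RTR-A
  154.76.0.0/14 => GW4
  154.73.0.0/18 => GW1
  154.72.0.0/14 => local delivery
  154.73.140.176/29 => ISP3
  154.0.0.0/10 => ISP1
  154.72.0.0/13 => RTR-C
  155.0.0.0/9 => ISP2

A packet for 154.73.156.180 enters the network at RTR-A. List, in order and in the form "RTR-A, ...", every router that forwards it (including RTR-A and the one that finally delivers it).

RTR-A, RTR-C, RTR-H

At RTR-A: longest match for 154.73.156.180 is 154.73.144.0/20 -> RTR-C
At RTR-C: longest match for 154.73.156.180 is 154.0.0.0/9 -> RTR-H
At RTR-H: longest match for 154.73.156.180 is 154.72.0.0/14 -> local delivery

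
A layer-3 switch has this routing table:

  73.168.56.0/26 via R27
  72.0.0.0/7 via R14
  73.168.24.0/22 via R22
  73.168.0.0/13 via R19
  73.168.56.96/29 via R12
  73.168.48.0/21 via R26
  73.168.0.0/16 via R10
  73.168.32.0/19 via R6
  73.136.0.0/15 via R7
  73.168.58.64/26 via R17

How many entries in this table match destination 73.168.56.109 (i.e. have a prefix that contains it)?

Prefixes containing 73.168.56.109:
  72.0.0.0/7 (72.0.0.0 - 73.255.255.255)
  73.168.0.0/13 (73.168.0.0 - 73.175.255.255)
  73.168.0.0/16 (73.168.0.0 - 73.168.255.255)
  73.168.32.0/19 (73.168.32.0 - 73.168.63.255)
Total matching entries: 4.

4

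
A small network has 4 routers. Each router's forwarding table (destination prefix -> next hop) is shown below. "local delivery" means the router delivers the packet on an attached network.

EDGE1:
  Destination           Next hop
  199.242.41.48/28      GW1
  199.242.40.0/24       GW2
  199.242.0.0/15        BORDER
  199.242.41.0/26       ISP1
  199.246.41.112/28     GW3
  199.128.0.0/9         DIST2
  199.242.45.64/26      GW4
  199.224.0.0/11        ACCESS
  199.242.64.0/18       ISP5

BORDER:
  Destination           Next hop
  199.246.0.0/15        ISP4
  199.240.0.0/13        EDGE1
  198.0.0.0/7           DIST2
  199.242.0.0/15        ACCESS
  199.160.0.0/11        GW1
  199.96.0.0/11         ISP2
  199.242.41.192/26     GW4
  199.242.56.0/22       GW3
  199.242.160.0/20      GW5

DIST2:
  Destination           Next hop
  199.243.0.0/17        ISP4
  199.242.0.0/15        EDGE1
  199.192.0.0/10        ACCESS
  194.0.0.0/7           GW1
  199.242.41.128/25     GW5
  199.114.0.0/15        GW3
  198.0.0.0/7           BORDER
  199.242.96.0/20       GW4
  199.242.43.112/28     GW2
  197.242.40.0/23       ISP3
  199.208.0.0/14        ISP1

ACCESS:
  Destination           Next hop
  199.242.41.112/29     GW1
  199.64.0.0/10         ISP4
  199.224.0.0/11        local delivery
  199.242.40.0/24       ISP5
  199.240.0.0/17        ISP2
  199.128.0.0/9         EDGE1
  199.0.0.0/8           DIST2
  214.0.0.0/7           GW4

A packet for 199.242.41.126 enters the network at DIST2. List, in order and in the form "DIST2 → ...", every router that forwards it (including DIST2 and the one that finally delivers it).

DIST2 → EDGE1 → BORDER → ACCESS

At DIST2: longest match for 199.242.41.126 is 199.242.0.0/15 -> EDGE1
At EDGE1: longest match for 199.242.41.126 is 199.242.0.0/15 -> BORDER
At BORDER: longest match for 199.242.41.126 is 199.242.0.0/15 -> ACCESS
At ACCESS: longest match for 199.242.41.126 is 199.224.0.0/11 -> local delivery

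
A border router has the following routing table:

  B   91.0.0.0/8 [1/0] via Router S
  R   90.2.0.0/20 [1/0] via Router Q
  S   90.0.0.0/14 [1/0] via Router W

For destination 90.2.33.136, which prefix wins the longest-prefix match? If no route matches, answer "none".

90.0.0.0/14

Entries matching 90.2.33.136:
  90.0.0.0/14 (90.0.0.0 - 90.3.255.255)
Most specific is 90.0.0.0/14.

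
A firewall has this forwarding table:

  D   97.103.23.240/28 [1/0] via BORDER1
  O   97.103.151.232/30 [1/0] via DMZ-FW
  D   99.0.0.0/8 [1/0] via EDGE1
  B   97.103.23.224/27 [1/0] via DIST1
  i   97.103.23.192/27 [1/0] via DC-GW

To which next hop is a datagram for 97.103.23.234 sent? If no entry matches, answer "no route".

DIST1

Routes whose prefix contains 97.103.23.234:
  97.103.23.224/27 (97.103.23.224 - 97.103.23.255) -> DIST1
More-specific entries that do NOT match:
  97.103.151.232/30 (97.103.151.232 - 97.103.151.235) does not contain 97.103.23.234
  97.103.23.240/28 (97.103.23.240 - 97.103.23.255) does not contain 97.103.23.234
Longest matching prefix is /27 -> next hop DIST1.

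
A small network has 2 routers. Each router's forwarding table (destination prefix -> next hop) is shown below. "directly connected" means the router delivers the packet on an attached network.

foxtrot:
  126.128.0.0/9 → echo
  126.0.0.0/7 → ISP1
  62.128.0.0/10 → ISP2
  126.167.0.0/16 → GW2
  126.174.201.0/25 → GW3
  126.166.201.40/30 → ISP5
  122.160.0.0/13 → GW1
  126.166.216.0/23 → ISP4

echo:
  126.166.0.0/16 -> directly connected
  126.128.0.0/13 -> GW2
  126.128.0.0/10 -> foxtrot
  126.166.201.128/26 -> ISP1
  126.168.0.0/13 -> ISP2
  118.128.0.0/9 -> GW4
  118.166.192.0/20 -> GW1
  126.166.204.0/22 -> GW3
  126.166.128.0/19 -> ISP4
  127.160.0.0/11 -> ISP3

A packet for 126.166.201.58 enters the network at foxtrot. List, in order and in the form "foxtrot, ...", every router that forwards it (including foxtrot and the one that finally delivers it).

foxtrot, echo

At foxtrot: longest match for 126.166.201.58 is 126.128.0.0/9 -> echo
At echo: longest match for 126.166.201.58 is 126.166.0.0/16 -> directly connected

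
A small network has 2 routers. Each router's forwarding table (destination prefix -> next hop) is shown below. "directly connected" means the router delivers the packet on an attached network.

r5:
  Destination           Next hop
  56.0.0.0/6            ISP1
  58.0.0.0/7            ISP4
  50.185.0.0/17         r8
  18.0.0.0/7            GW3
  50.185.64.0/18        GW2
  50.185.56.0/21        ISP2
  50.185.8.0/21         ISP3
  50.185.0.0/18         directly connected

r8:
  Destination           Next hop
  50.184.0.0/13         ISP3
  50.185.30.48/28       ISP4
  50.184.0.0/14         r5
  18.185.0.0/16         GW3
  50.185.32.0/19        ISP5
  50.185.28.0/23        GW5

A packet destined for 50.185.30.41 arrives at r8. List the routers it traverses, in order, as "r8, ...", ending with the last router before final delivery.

At r8: longest match for 50.185.30.41 is 50.184.0.0/14 -> r5
At r5: longest match for 50.185.30.41 is 50.185.0.0/18 -> directly connected

r8, r5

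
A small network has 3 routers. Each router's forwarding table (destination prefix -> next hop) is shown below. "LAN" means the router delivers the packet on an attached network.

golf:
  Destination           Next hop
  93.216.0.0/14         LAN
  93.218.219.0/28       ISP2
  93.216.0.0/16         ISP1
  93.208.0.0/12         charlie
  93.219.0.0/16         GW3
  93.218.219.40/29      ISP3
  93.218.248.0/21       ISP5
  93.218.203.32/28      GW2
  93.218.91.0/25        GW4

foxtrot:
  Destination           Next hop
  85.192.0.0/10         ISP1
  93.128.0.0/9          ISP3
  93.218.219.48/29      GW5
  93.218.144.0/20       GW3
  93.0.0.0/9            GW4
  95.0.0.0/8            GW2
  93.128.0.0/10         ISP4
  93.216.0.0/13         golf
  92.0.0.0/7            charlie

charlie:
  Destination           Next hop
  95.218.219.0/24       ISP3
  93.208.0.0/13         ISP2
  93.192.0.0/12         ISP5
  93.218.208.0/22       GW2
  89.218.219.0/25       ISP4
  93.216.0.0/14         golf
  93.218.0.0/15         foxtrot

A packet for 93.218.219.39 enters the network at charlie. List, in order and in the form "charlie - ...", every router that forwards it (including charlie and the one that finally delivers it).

At charlie: longest match for 93.218.219.39 is 93.218.0.0/15 -> foxtrot
At foxtrot: longest match for 93.218.219.39 is 93.216.0.0/13 -> golf
At golf: longest match for 93.218.219.39 is 93.216.0.0/14 -> LAN

charlie - foxtrot - golf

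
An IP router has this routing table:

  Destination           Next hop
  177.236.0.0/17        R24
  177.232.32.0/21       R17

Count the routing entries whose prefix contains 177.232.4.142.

No listed prefix contains 177.232.4.142.
Total matching entries: 0.

0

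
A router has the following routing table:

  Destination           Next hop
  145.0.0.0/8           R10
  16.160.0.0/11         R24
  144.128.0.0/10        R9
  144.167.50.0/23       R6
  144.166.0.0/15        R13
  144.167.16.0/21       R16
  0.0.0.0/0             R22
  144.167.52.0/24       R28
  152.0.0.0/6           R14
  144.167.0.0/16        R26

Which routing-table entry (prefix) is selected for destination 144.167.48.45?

144.167.0.0/16

Entries matching 144.167.48.45:
  0.0.0.0/0 (default, matches everything)
  144.128.0.0/10 (144.128.0.0 - 144.191.255.255)
  144.166.0.0/15 (144.166.0.0 - 144.167.255.255)
  144.167.0.0/16 (144.167.0.0 - 144.167.255.255)
Most specific is 144.167.0.0/16.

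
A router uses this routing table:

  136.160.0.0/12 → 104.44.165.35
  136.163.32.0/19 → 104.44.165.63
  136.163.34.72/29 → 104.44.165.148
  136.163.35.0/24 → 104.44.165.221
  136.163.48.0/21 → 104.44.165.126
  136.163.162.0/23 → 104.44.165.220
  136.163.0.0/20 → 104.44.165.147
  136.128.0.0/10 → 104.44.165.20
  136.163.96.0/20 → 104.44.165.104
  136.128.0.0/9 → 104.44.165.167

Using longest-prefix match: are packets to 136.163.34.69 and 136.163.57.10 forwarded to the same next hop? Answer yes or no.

yes

136.163.34.69: longest match 136.163.32.0/19 -> 104.44.165.63
136.163.57.10: longest match 136.163.32.0/19 -> 104.44.165.63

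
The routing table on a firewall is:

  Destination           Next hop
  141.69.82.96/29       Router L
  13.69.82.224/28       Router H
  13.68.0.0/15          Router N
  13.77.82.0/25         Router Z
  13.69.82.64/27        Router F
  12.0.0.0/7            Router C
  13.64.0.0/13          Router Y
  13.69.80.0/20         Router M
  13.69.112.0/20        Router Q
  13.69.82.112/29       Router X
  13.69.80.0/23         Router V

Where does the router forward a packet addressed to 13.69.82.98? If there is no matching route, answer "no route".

Routes whose prefix contains 13.69.82.98:
  12.0.0.0/7 (12.0.0.0 - 13.255.255.255) -> Router C
  13.64.0.0/13 (13.64.0.0 - 13.71.255.255) -> Router Y
  13.68.0.0/15 (13.68.0.0 - 13.69.255.255) -> Router N
  13.69.80.0/20 (13.69.80.0 - 13.69.95.255) -> Router M
More-specific entries that do NOT match:
  141.69.82.96/29 (141.69.82.96 - 141.69.82.103) does not contain 13.69.82.98
  13.69.82.112/29 (13.69.82.112 - 13.69.82.119) does not contain 13.69.82.98
  13.69.82.224/28 (13.69.82.224 - 13.69.82.239) does not contain 13.69.82.98
  13.69.82.64/27 (13.69.82.64 - 13.69.82.95) does not contain 13.69.82.98
  13.77.82.0/25 (13.77.82.0 - 13.77.82.127) does not contain 13.69.82.98
  13.69.80.0/23 (13.69.80.0 - 13.69.81.255) does not contain 13.69.82.98
Longest matching prefix is /20 -> next hop Router M.

Router M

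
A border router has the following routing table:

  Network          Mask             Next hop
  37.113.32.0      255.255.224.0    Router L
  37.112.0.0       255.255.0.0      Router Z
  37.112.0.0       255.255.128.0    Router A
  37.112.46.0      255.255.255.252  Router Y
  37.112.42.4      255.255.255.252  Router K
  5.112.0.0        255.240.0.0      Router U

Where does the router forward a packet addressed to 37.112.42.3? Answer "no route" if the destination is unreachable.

Router A

Routes whose prefix contains 37.112.42.3:
  37.112.0.0/16 (37.112.0.0 - 37.112.255.255) -> Router Z
  37.112.0.0/17 (37.112.0.0 - 37.112.127.255) -> Router A
More-specific entries that do NOT match:
  37.112.46.0/30 (37.112.46.0 - 37.112.46.3) does not contain 37.112.42.3
  37.112.42.4/30 (37.112.42.4 - 37.112.42.7) does not contain 37.112.42.3
  37.113.32.0/19 (37.113.32.0 - 37.113.63.255) does not contain 37.112.42.3
Longest matching prefix is /17 -> next hop Router A.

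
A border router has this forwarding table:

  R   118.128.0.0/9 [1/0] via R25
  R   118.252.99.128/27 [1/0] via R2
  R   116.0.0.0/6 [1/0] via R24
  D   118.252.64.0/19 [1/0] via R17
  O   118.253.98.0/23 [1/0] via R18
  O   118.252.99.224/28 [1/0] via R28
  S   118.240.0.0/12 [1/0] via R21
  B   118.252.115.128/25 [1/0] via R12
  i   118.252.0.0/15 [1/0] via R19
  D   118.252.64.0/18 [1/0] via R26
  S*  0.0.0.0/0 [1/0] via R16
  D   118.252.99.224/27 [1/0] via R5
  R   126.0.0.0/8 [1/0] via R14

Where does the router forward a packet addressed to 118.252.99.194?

R26

Routes whose prefix contains 118.252.99.194:
  0.0.0.0/0 (default, matches everything) -> R16
  116.0.0.0/6 (116.0.0.0 - 119.255.255.255) -> R24
  118.128.0.0/9 (118.128.0.0 - 118.255.255.255) -> R25
  118.240.0.0/12 (118.240.0.0 - 118.255.255.255) -> R21
  118.252.0.0/15 (118.252.0.0 - 118.253.255.255) -> R19
  118.252.64.0/18 (118.252.64.0 - 118.252.127.255) -> R26
More-specific entries that do NOT match:
  118.252.99.224/28 (118.252.99.224 - 118.252.99.239) does not contain 118.252.99.194
  118.252.99.128/27 (118.252.99.128 - 118.252.99.159) does not contain 118.252.99.194
  118.252.99.224/27 (118.252.99.224 - 118.252.99.255) does not contain 118.252.99.194
  118.252.115.128/25 (118.252.115.128 - 118.252.115.255) does not contain 118.252.99.194
  118.253.98.0/23 (118.253.98.0 - 118.253.99.255) does not contain 118.252.99.194
  118.252.64.0/19 (118.252.64.0 - 118.252.95.255) does not contain 118.252.99.194
Longest matching prefix is /18 -> next hop R26.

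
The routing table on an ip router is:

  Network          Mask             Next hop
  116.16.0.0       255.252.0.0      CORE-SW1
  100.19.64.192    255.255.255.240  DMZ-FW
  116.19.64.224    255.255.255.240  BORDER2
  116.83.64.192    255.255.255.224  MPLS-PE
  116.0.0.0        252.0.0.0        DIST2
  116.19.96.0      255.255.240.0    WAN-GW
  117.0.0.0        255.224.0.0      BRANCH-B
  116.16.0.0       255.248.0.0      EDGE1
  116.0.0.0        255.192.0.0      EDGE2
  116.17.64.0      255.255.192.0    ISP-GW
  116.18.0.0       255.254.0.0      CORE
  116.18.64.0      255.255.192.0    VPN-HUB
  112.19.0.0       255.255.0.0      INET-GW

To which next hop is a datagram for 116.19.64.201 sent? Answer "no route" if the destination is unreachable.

CORE

Routes whose prefix contains 116.19.64.201:
  116.0.0.0/6 (116.0.0.0 - 119.255.255.255) -> DIST2
  116.0.0.0/10 (116.0.0.0 - 116.63.255.255) -> EDGE2
  116.16.0.0/13 (116.16.0.0 - 116.23.255.255) -> EDGE1
  116.16.0.0/14 (116.16.0.0 - 116.19.255.255) -> CORE-SW1
  116.18.0.0/15 (116.18.0.0 - 116.19.255.255) -> CORE
More-specific entries that do NOT match:
  100.19.64.192/28 (100.19.64.192 - 100.19.64.207) does not contain 116.19.64.201
  116.19.64.224/28 (116.19.64.224 - 116.19.64.239) does not contain 116.19.64.201
  116.83.64.192/27 (116.83.64.192 - 116.83.64.223) does not contain 116.19.64.201
  116.19.96.0/20 (116.19.96.0 - 116.19.111.255) does not contain 116.19.64.201
  116.17.64.0/18 (116.17.64.0 - 116.17.127.255) does not contain 116.19.64.201
  116.18.64.0/18 (116.18.64.0 - 116.18.127.255) does not contain 116.19.64.201
  112.19.0.0/16 (112.19.0.0 - 112.19.255.255) does not contain 116.19.64.201
Longest matching prefix is /15 -> next hop CORE.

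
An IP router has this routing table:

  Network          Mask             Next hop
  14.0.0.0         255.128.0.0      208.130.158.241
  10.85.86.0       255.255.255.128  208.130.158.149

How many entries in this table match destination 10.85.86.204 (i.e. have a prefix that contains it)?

0

No listed prefix contains 10.85.86.204.
Total matching entries: 0.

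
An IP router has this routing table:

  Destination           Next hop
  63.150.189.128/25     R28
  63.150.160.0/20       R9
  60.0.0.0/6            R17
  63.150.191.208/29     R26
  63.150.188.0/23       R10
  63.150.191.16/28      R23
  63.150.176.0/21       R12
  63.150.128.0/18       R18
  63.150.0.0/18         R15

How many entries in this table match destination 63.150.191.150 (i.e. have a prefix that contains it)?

2

Prefixes containing 63.150.191.150:
  60.0.0.0/6 (60.0.0.0 - 63.255.255.255)
  63.150.128.0/18 (63.150.128.0 - 63.150.191.255)
Total matching entries: 2.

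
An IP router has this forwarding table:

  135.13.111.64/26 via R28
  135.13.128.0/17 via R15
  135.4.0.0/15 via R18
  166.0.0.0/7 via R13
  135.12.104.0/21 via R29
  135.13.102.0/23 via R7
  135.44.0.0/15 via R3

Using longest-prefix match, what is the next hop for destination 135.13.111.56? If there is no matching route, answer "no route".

no route

No entry's prefix contains 135.13.111.56; there is no default route.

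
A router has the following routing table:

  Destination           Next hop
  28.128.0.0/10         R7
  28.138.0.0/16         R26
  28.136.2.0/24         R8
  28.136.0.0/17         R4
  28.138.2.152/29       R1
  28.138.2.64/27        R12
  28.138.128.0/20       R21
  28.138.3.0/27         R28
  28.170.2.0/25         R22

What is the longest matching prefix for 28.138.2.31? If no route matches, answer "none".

Entries matching 28.138.2.31:
  28.128.0.0/10 (28.128.0.0 - 28.191.255.255)
  28.138.0.0/16 (28.138.0.0 - 28.138.255.255)
Most specific is 28.138.0.0/16.

28.138.0.0/16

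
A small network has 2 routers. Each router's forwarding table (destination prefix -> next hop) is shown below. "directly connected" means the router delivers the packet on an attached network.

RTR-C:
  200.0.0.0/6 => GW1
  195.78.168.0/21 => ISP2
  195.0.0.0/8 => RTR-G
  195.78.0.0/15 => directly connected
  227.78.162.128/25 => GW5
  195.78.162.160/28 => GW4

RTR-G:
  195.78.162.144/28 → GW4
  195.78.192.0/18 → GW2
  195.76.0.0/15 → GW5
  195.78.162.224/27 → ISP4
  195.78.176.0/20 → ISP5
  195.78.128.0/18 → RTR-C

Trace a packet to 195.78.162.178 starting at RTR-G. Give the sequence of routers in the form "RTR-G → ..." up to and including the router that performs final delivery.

At RTR-G: longest match for 195.78.162.178 is 195.78.128.0/18 -> RTR-C
At RTR-C: longest match for 195.78.162.178 is 195.78.0.0/15 -> directly connected

RTR-G → RTR-C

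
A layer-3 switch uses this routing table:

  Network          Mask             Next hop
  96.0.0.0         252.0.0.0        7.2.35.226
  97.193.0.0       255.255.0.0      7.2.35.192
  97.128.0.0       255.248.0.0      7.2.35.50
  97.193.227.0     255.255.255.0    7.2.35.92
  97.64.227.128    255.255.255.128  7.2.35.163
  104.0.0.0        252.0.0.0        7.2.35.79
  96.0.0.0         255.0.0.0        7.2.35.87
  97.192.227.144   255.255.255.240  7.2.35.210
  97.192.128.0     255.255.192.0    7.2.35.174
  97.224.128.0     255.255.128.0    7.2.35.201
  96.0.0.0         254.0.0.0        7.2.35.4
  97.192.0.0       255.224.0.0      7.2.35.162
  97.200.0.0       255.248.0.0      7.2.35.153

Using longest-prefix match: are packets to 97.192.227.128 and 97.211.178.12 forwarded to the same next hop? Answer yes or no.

97.192.227.128: longest match 97.192.0.0/11 -> 7.2.35.162
97.211.178.12: longest match 97.192.0.0/11 -> 7.2.35.162

yes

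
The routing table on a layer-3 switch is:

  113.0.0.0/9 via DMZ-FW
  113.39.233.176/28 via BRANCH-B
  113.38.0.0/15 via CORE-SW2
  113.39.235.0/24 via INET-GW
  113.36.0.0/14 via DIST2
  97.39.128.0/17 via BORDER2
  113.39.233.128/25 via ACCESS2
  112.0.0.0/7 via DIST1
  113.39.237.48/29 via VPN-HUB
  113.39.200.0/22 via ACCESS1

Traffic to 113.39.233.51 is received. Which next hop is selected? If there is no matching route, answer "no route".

CORE-SW2

Routes whose prefix contains 113.39.233.51:
  112.0.0.0/7 (112.0.0.0 - 113.255.255.255) -> DIST1
  113.0.0.0/9 (113.0.0.0 - 113.127.255.255) -> DMZ-FW
  113.36.0.0/14 (113.36.0.0 - 113.39.255.255) -> DIST2
  113.38.0.0/15 (113.38.0.0 - 113.39.255.255) -> CORE-SW2
More-specific entries that do NOT match:
  113.39.237.48/29 (113.39.237.48 - 113.39.237.55) does not contain 113.39.233.51
  113.39.233.176/28 (113.39.233.176 - 113.39.233.191) does not contain 113.39.233.51
  113.39.233.128/25 (113.39.233.128 - 113.39.233.255) does not contain 113.39.233.51
  113.39.235.0/24 (113.39.235.0 - 113.39.235.255) does not contain 113.39.233.51
  113.39.200.0/22 (113.39.200.0 - 113.39.203.255) does not contain 113.39.233.51
  97.39.128.0/17 (97.39.128.0 - 97.39.255.255) does not contain 113.39.233.51
Longest matching prefix is /15 -> next hop CORE-SW2.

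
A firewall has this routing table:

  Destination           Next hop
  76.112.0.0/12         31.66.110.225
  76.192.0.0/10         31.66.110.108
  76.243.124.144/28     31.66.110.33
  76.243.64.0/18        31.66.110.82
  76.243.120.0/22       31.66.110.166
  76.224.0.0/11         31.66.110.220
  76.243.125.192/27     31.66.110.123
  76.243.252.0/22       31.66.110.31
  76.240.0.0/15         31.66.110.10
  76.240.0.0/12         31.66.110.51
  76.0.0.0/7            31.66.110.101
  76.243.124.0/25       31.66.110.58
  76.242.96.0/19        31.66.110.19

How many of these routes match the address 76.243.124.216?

5

Prefixes containing 76.243.124.216:
  76.0.0.0/7 (76.0.0.0 - 77.255.255.255)
  76.192.0.0/10 (76.192.0.0 - 76.255.255.255)
  76.224.0.0/11 (76.224.0.0 - 76.255.255.255)
  76.240.0.0/12 (76.240.0.0 - 76.255.255.255)
  76.243.64.0/18 (76.243.64.0 - 76.243.127.255)
Total matching entries: 5.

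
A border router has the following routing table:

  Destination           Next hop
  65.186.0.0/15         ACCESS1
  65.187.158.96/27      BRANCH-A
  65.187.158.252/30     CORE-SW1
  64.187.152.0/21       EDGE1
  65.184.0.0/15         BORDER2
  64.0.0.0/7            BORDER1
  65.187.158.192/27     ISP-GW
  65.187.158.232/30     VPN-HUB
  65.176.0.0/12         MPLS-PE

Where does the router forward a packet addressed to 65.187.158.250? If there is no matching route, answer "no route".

Routes whose prefix contains 65.187.158.250:
  64.0.0.0/7 (64.0.0.0 - 65.255.255.255) -> BORDER1
  65.176.0.0/12 (65.176.0.0 - 65.191.255.255) -> MPLS-PE
  65.186.0.0/15 (65.186.0.0 - 65.187.255.255) -> ACCESS1
More-specific entries that do NOT match:
  65.187.158.252/30 (65.187.158.252 - 65.187.158.255) does not contain 65.187.158.250
  65.187.158.232/30 (65.187.158.232 - 65.187.158.235) does not contain 65.187.158.250
  65.187.158.96/27 (65.187.158.96 - 65.187.158.127) does not contain 65.187.158.250
  65.187.158.192/27 (65.187.158.192 - 65.187.158.223) does not contain 65.187.158.250
  64.187.152.0/21 (64.187.152.0 - 64.187.159.255) does not contain 65.187.158.250
Longest matching prefix is /15 -> next hop ACCESS1.

ACCESS1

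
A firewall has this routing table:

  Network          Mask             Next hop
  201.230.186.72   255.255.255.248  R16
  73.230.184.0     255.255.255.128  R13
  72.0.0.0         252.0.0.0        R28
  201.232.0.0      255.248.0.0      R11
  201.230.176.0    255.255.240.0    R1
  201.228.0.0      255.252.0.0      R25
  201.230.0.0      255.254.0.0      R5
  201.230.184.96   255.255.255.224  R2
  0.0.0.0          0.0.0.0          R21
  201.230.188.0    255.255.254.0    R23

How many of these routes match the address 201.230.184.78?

Prefixes containing 201.230.184.78:
  0.0.0.0/0 (default, matches everything)
  201.228.0.0/14 (201.228.0.0 - 201.231.255.255)
  201.230.0.0/15 (201.230.0.0 - 201.231.255.255)
  201.230.176.0/20 (201.230.176.0 - 201.230.191.255)
Total matching entries: 4.

4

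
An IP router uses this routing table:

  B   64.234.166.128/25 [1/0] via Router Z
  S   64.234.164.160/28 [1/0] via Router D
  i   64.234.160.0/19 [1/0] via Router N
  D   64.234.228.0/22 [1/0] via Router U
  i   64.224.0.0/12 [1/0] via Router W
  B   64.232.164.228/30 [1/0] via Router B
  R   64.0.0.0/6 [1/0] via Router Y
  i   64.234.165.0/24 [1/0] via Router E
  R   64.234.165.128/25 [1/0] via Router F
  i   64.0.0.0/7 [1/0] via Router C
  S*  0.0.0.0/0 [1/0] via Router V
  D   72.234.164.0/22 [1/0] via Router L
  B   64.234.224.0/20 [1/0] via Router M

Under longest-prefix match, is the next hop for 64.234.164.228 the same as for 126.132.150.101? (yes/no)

no

64.234.164.228: longest match 64.234.160.0/19 -> Router N
126.132.150.101: longest match 0.0.0.0/0 -> Router V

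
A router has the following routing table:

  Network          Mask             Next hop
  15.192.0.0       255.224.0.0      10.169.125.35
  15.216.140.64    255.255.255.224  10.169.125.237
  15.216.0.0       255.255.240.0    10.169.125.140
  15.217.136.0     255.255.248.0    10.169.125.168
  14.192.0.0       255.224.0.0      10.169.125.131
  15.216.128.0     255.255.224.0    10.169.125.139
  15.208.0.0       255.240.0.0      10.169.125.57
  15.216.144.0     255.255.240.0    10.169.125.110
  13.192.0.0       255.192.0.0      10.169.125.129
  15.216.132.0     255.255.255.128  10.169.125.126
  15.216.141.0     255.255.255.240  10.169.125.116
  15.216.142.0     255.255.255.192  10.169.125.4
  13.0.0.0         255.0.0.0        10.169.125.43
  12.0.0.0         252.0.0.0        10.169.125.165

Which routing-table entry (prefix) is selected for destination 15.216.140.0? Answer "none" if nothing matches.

Entries matching 15.216.140.0:
  12.0.0.0/6 (12.0.0.0 - 15.255.255.255)
  15.192.0.0/11 (15.192.0.0 - 15.223.255.255)
  15.208.0.0/12 (15.208.0.0 - 15.223.255.255)
  15.216.128.0/19 (15.216.128.0 - 15.216.159.255)
Most specific is 15.216.128.0/19.

15.216.128.0/19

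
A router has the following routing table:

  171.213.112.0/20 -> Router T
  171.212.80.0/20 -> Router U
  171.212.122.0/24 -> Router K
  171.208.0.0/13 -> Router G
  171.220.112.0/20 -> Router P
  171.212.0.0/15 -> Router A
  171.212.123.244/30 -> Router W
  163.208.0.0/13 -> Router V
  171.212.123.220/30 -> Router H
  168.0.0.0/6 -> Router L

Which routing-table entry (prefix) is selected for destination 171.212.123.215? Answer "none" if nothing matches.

171.212.0.0/15

Entries matching 171.212.123.215:
  168.0.0.0/6 (168.0.0.0 - 171.255.255.255)
  171.208.0.0/13 (171.208.0.0 - 171.215.255.255)
  171.212.0.0/15 (171.212.0.0 - 171.213.255.255)
Most specific is 171.212.0.0/15.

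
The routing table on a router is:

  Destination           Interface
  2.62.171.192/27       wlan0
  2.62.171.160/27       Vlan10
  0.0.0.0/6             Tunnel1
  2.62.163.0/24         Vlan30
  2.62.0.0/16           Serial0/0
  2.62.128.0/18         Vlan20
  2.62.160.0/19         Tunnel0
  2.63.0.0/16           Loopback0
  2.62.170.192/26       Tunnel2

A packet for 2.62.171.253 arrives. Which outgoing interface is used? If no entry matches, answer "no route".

Tunnel0

Routes whose prefix contains 2.62.171.253:
  0.0.0.0/6 (0.0.0.0 - 3.255.255.255) -> Tunnel1
  2.62.0.0/16 (2.62.0.0 - 2.62.255.255) -> Serial0/0
  2.62.128.0/18 (2.62.128.0 - 2.62.191.255) -> Vlan20
  2.62.160.0/19 (2.62.160.0 - 2.62.191.255) -> Tunnel0
More-specific entries that do NOT match:
  2.62.171.192/27 (2.62.171.192 - 2.62.171.223) does not contain 2.62.171.253
  2.62.171.160/27 (2.62.171.160 - 2.62.171.191) does not contain 2.62.171.253
  2.62.170.192/26 (2.62.170.192 - 2.62.170.255) does not contain 2.62.171.253
  2.62.163.0/24 (2.62.163.0 - 2.62.163.255) does not contain 2.62.171.253
Longest matching prefix is /19 -> interface Tunnel0.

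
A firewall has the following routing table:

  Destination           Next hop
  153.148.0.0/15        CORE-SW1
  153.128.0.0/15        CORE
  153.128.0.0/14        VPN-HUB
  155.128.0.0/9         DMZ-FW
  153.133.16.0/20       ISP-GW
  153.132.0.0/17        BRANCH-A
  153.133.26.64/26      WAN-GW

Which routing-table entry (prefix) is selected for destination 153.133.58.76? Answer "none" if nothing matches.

none

153.133.58.76 is outside every listed prefix and there is no default route.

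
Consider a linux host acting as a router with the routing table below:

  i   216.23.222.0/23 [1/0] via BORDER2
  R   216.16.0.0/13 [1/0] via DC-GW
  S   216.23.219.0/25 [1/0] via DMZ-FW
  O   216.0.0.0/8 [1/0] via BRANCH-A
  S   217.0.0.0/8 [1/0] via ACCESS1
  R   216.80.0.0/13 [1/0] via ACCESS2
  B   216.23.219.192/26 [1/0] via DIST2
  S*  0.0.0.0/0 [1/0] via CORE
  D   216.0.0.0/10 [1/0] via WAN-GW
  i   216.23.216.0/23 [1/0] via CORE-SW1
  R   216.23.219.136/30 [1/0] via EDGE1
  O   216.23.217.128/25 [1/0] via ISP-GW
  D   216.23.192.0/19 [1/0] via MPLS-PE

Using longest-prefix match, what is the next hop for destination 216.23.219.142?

MPLS-PE

Routes whose prefix contains 216.23.219.142:
  0.0.0.0/0 (default, matches everything) -> CORE
  216.0.0.0/8 (216.0.0.0 - 216.255.255.255) -> BRANCH-A
  216.0.0.0/10 (216.0.0.0 - 216.63.255.255) -> WAN-GW
  216.16.0.0/13 (216.16.0.0 - 216.23.255.255) -> DC-GW
  216.23.192.0/19 (216.23.192.0 - 216.23.223.255) -> MPLS-PE
More-specific entries that do NOT match:
  216.23.219.136/30 (216.23.219.136 - 216.23.219.139) does not contain 216.23.219.142
  216.23.219.192/26 (216.23.219.192 - 216.23.219.255) does not contain 216.23.219.142
  216.23.219.0/25 (216.23.219.0 - 216.23.219.127) does not contain 216.23.219.142
  216.23.217.128/25 (216.23.217.128 - 216.23.217.255) does not contain 216.23.219.142
  216.23.222.0/23 (216.23.222.0 - 216.23.223.255) does not contain 216.23.219.142
  216.23.216.0/23 (216.23.216.0 - 216.23.217.255) does not contain 216.23.219.142
Longest matching prefix is /19 -> next hop MPLS-PE.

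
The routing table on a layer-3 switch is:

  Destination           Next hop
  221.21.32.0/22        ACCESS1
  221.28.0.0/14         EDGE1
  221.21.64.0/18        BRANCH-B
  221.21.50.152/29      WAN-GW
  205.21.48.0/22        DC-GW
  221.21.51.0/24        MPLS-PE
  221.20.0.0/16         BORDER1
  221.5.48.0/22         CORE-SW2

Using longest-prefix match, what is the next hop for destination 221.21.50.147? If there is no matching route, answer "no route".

no route

No entry's prefix contains 221.21.50.147; there is no default route.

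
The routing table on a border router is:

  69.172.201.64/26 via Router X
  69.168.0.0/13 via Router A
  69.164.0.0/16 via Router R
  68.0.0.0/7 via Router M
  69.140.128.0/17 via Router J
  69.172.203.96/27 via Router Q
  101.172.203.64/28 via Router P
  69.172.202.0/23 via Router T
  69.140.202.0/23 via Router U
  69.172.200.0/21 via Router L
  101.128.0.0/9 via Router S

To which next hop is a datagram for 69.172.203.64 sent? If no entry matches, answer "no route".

Routes whose prefix contains 69.172.203.64:
  68.0.0.0/7 (68.0.0.0 - 69.255.255.255) -> Router M
  69.168.0.0/13 (69.168.0.0 - 69.175.255.255) -> Router A
  69.172.200.0/21 (69.172.200.0 - 69.172.207.255) -> Router L
  69.172.202.0/23 (69.172.202.0 - 69.172.203.255) -> Router T
More-specific entries that do NOT match:
  101.172.203.64/28 (101.172.203.64 - 101.172.203.79) does not contain 69.172.203.64
  69.172.203.96/27 (69.172.203.96 - 69.172.203.127) does not contain 69.172.203.64
  69.172.201.64/26 (69.172.201.64 - 69.172.201.127) does not contain 69.172.203.64
Longest matching prefix is /23 -> next hop Router T.

Router T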